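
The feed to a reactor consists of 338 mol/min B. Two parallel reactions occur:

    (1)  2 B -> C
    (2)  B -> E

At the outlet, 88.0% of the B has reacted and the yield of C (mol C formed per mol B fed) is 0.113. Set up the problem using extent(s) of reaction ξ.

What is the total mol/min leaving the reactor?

300 mol/min

Yield of C: 1ξ₁ / 338 = 0.113 → ξ₁ = 38.19 mol/min.
Conversion of B: 2ξ₁ + 1ξ₂ = 0.88 × 338 = 297.4 → ξ₂ = 221.1 mol/min.
Outlet amounts (n = n₀ + Σ ν·ξ):
  B: 338 − 2(38.19) − 1(221.1) = 40.56
  C: 0 + 1(38.19) = 38.19
  E: 0 + 1(221.1) = 221.1
Total out = 40.56 + 38.19 + 221.1 = 299.8 mol/min.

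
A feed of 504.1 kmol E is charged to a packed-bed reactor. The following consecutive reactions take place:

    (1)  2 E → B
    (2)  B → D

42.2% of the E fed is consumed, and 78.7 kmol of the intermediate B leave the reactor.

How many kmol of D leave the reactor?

Conversion of E: E consumed = 2ξ₁ = 0.422 × 504.1 → ξ₁ = 106.4 kmol.
B balance: n_B = 0 + 1ξ₁ − 1ξ₂ = 78.7 → ξ₂ = (1·106.4 − 78.7)/1 = 27.67 kmol.
Outlet amounts (n = n₀ + Σ ν·ξ):
  E: 504.1 − 2(106.4) = 291.4
  B: 0 + 1(106.4) − 1(27.67) = 78.7
  D: 0 + 1(27.67) = 27.67

27.7 kmol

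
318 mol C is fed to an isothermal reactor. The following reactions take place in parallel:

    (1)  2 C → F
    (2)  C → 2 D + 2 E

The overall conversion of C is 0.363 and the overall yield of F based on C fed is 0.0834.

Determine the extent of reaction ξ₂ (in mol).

Yield of F: 1ξ₁ / 318 = 0.0834 → ξ₁ = 26.52 mol.
Conversion of C: 2ξ₁ + 1ξ₂ = 0.363 × 318 = 115.4 → ξ₂ = 62.39 mol.
Outlet amounts (n = n₀ + Σ ν·ξ):
  C: 318 − 2(26.52) − 1(62.39) = 202.6
  F: 0 + 1(26.52) = 26.52
  D: 0 + 2(62.39) = 124.8
  E: 0 + 2(62.39) = 124.8

ξ₂ = 62.4 mol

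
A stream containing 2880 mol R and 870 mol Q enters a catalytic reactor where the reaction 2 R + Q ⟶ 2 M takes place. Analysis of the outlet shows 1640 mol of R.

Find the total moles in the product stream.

For R: n = n₀ − 2ξ → 1640 = 2880 − 2ξ, giving ξ = 620 mol.
Outlet amounts (n = n₀ + ν ξ):
  R: 2880 − 2(620) = 1640
  Q: 870 − 1(620) = 250
  M: 0 + 2(620) = 1240
Total out = 1640 + 250 + 1240 = 3130 mol.

3130 mol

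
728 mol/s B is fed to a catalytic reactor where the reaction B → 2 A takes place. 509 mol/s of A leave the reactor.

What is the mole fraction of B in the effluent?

0.482

For A: n = n₀ + 2ξ → 509 = 0 + 2ξ, giving ξ = 254.5 mol/s.
Outlet amounts (n = n₀ + ν ξ):
  B: 728 − 1(254.5) = 473.5
  A: 0 + 2(254.5) = 509
Total out = 982.5 mol/s; y_B = 473.5 / 982.5 = 0.4819.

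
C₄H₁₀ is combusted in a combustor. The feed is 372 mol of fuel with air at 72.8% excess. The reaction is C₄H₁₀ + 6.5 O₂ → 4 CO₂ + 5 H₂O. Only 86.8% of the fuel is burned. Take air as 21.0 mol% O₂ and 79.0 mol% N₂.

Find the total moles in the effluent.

Stoichiometric O₂ = 6.5 × 372 = 2418 mol; O₂ fed = 2418 × 1.728 = 4178 mol.
N₂ fed = 4178 × 79/21 = 15720 mol.
Fuel reacted = 0.868 × 372 → ξ = 322.9 mol.
Outlet (n = n₀ + ν ξ):
  C₄H₁₀: 372 − 1(322.9) = 49.1
  O₂: 4178 − 6.5(322.9) = 2079
  N₂: 15720 (inert)
  CO₂: 0 + 4(322.9) = 1292
  H₂O: 0 + 5(322.9) = 1614
Total out = 49.1 + 2079 + 15720 + 1292 + 1614 = 20750 mol.

20800 mol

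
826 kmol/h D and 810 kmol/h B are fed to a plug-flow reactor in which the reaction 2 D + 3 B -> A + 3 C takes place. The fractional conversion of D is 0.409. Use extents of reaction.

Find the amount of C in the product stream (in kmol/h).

507 kmol/h

D reacted = 0.409 × 826 = 337.8 kmol/h; ν_D = −2, so ξ = 337.8/2 = 168.9 kmol/h.
Outlet amounts (n = n₀ + ν ξ):
  D: 826 − 2(168.9) = 488.2
  B: 810 − 3(168.9) = 303.2
  A: 0 + 1(168.9) = 168.9
  C: 0 + 3(168.9) = 506.8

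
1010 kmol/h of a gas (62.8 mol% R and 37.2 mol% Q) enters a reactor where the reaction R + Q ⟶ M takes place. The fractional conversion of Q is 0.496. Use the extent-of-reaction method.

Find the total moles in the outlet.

824 kmol/h

Q reacted = 0.496 × 375.7 = 186.4 kmol/h; ν_Q = −1, so ξ = 186.4/1 = 186.4 kmol/h.
Outlet amounts (n = n₀ + ν ξ):
  R: 634.3 − 1(186.4) = 447.9
  Q: 375.7 − 1(186.4) = 189.4
  M: 0 + 1(186.4) = 186.4
Total out = 447.9 + 189.4 + 186.4 = 823.6 kmol/h.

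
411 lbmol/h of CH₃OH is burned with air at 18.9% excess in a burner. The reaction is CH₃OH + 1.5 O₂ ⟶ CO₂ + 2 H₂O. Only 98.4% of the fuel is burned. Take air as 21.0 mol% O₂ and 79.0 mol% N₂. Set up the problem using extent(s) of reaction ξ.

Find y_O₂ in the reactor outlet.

0.0308

Stoichiometric O₂ = 1.5 × 411 = 616.5 lbmol/h; O₂ fed = 616.5 × 1.189 = 733 lbmol/h.
N₂ fed = 733 × 79/21 = 2758 lbmol/h.
Fuel reacted = 0.984 × 411 → ξ = 404.4 lbmol/h.
Outlet (n = n₀ + ν ξ):
  CH₃OH: 411 − 1(404.4) = 6.576
  O₂: 733 − 1.5(404.4) = 126.4
  N₂: 2758 (inert)
  CO₂: 0 + 1(404.4) = 404.4
  H₂O: 0 + 2(404.4) = 808.8
Total out = 4104 lbmol/h; y_O₂ = 126.4 / 4104 = 0.0308.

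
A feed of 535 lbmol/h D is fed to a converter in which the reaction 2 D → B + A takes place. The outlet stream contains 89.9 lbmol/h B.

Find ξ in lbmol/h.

ξ = 89.9 lbmol/h

For B: n = n₀ + 1ξ → 89.9 = 0 + 1ξ, giving ξ = 89.9 lbmol/h.
Outlet amounts (n = n₀ + ν ξ):
  D: 535 − 2(89.9) = 355.2
  B: 0 + 1(89.9) = 89.9
  A: 0 + 1(89.9) = 89.9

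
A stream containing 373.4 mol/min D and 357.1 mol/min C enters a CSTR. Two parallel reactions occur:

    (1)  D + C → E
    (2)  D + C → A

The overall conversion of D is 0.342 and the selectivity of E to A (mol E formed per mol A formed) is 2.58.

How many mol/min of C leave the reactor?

Conversion of D: D consumed = 0.342 × 373.4 = 127.7 mol/min = 1ξ₁ + 1ξ₂.
Selectivity: 1ξ₁ / (1ξ₂) = 2.58 → ξ₁ = 2.58 ξ₂.
Substitute: (1·2.58 + 1) ξ₂ = 127.7 → ξ₂ = 35.67 mol/min, ξ₁ = 92.03 mol/min.
Outlet amounts (n = n₀ + Σ ν·ξ):
  D: 373.4 − 1(92.03) − 1(35.67) = 245.7
  C: 357.1 − 1(92.03) − 1(35.67) = 229.4
  E: 0 + 1(92.03) = 92.03
  A: 0 + 1(35.67) = 35.67

229 mol/min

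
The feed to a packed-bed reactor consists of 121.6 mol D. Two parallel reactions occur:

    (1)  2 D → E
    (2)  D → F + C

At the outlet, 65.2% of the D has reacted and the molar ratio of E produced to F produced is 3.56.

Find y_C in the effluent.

Conversion of D: D consumed = 0.652 × 121.6 = 79.28 mol = 2ξ₁ + 1ξ₂.
Selectivity: 1ξ₁ / (1ξ₂) = 3.56 → ξ₁ = 3.56 ξ₂.
Substitute: (2·3.56 + 1) ξ₂ = 79.28 → ξ₂ = 9.764 mol, ξ₁ = 34.76 mol.
Outlet amounts (n = n₀ + Σ ν·ξ):
  D: 121.6 − 2(34.76) − 1(9.764) = 42.32
  E: 0 + 1(34.76) = 34.76
  F: 0 + 1(9.764) = 9.764
  C: 0 + 1(9.764) = 9.764
Total out = 96.6 mol; y_C = 9.764 / 96.6 = 0.1011.

0.101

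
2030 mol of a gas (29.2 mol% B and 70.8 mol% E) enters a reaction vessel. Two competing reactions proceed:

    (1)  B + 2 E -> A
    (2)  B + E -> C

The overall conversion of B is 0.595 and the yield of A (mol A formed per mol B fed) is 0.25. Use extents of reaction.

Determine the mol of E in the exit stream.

936 mol

Yield of A: 1ξ₁ / 592.8 = 0.25 → ξ₁ = 148.2 mol.
Conversion of B: 1ξ₁ + 1ξ₂ = 0.595 × 592.8 = 352.7 → ξ₂ = 204.5 mol.
Outlet amounts (n = n₀ + Σ ν·ξ):
  B: 592.8 − 1(148.2) − 1(204.5) = 240.1
  E: 1437 − 2(148.2) − 1(204.5) = 936.4
  A: 0 + 1(148.2) = 148.2
  C: 0 + 1(204.5) = 204.5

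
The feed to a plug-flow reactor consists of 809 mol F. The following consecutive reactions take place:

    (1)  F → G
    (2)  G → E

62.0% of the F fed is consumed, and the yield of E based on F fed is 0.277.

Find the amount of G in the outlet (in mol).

277 mol

Conversion of F: F consumed = 1ξ₁ = 0.62 × 809 → ξ₁ = 501.6 mol.
Yield of E: 1ξ₂ / 809 = 0.277 → ξ₂ = 224.1 mol.
Outlet amounts (n = n₀ + Σ ν·ξ):
  F: 809 − 1(501.6) = 307.4
  G: 0 + 1(501.6) − 1(224.1) = 277.5
  E: 0 + 1(224.1) = 224.1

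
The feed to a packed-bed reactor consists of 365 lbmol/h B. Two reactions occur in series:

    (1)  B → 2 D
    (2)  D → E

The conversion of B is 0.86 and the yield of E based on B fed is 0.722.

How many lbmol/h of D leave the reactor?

364 lbmol/h

Conversion of B: B consumed = 1ξ₁ = 0.86 × 365 → ξ₁ = 313.9 lbmol/h.
Yield of E: 1ξ₂ / 365 = 0.722 → ξ₂ = 263.5 lbmol/h.
Outlet amounts (n = n₀ + Σ ν·ξ):
  B: 365 − 1(313.9) = 51.1
  D: 0 + 2(313.9) − 1(263.5) = 364.3
  E: 0 + 1(263.5) = 263.5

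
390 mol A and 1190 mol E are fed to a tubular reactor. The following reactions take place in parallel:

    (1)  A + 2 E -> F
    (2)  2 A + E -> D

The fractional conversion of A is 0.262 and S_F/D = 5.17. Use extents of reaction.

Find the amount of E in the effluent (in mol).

Conversion of A: A consumed = 0.262 × 390 = 102.2 mol = 1ξ₁ + 2ξ₂.
Selectivity: 1ξ₁ / (1ξ₂) = 5.17 → ξ₁ = 5.17 ξ₂.
Substitute: (1·5.17 + 2) ξ₂ = 102.2 → ξ₂ = 14.25 mol, ξ₁ = 73.68 mol.
Outlet amounts (n = n₀ + Σ ν·ξ):
  A: 390 − 1(73.68) − 2(14.25) = 287.8
  E: 1190 − 2(73.68) − 1(14.25) = 1028
  F: 0 + 1(73.68) = 73.68
  D: 0 + 1(14.25) = 14.25

1030 mol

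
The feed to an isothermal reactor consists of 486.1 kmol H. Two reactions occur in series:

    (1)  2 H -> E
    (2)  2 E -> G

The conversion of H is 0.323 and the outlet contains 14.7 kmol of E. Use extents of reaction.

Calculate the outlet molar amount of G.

31.9 kmol

Conversion of H: H consumed = 2ξ₁ = 0.323 × 486.1 → ξ₁ = 78.51 kmol.
E balance: n_E = 0 + 1ξ₁ − 2ξ₂ = 14.7 → ξ₂ = (1·78.51 − 14.7)/2 = 31.9 kmol.
Outlet amounts (n = n₀ + Σ ν·ξ):
  H: 486.1 − 2(78.51) = 329.1
  E: 0 + 1(78.51) − 2(31.9) = 14.7
  G: 0 + 1(31.9) = 31.9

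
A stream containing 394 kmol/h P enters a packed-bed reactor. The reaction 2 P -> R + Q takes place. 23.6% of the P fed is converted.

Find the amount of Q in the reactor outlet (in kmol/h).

P reacted = 0.236 × 394 = 92.98 kmol/h; ν_P = −2, so ξ = 92.98/2 = 46.49 kmol/h.
Outlet amounts (n = n₀ + ν ξ):
  P: 394 − 2(46.49) = 301
  R: 0 + 1(46.49) = 46.49
  Q: 0 + 1(46.49) = 46.49

46.5 kmol/h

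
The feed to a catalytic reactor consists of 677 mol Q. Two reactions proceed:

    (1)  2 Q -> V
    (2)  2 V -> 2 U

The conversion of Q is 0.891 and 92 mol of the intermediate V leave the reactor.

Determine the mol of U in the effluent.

210 mol

Conversion of Q: Q consumed = 2ξ₁ = 0.891 × 677 → ξ₁ = 301.6 mol.
V balance: n_V = 0 + 1ξ₁ − 2ξ₂ = 92 → ξ₂ = (1·301.6 − 92)/2 = 104.8 mol.
Outlet amounts (n = n₀ + Σ ν·ξ):
  Q: 677 − 2(301.6) = 73.79
  V: 0 + 1(301.6) − 2(104.8) = 92
  U: 0 + 2(104.8) = 209.6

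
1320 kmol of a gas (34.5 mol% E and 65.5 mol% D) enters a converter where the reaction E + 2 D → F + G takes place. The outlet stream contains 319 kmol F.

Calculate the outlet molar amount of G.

For F: n = n₀ + 1ξ → 319 = 0 + 1ξ, giving ξ = 319 kmol.
Outlet amounts (n = n₀ + ν ξ):
  E: 455.4 − 1(319) = 136.4
  D: 864.6 − 2(319) = 226.6
  F: 0 + 1(319) = 319
  G: 0 + 1(319) = 319

319 kmol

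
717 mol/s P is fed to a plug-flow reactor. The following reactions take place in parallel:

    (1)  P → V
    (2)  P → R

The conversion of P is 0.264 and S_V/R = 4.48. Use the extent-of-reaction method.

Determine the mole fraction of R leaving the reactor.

0.0482

Conversion of P: P consumed = 0.264 × 717 = 189.3 mol/s = 1ξ₁ + 1ξ₂.
Selectivity: 1ξ₁ / (1ξ₂) = 4.48 → ξ₁ = 4.48 ξ₂.
Substitute: (1·4.48 + 1) ξ₂ = 189.3 → ξ₂ = 34.54 mol/s, ξ₁ = 154.7 mol/s.
Outlet amounts (n = n₀ + Σ ν·ξ):
  P: 717 − 1(154.7) − 1(34.54) = 527.7
  V: 0 + 1(154.7) = 154.7
  R: 0 + 1(34.54) = 34.54
Total out = 717 mol/s; y_R = 34.54 / 717 = 0.04818.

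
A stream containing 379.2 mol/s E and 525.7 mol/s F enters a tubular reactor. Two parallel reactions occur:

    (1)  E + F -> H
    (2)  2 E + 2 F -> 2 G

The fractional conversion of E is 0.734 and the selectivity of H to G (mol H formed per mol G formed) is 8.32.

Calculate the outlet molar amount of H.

Conversion of E: E consumed = 0.734 × 379.2 = 278.3 mol/s = 1ξ₁ + 2ξ₂.
Selectivity: 1ξ₁ / (2ξ₂) = 8.32 → ξ₁ = 16.64 ξ₂.
Substitute: (1·16.64 + 2) ξ₂ = 278.3 → ξ₂ = 14.93 mol/s, ξ₁ = 248.5 mol/s.
Outlet amounts (n = n₀ + Σ ν·ξ):
  E: 379.2 − 1(248.5) − 2(14.93) = 100.9
  F: 525.7 − 1(248.5) − 2(14.93) = 247.4
  H: 0 + 1(248.5) = 248.5
  G: 0 + 2(14.93) = 29.86

248 mol/s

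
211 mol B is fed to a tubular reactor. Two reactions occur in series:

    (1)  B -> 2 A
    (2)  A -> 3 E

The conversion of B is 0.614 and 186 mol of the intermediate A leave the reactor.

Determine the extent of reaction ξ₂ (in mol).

Conversion of B: B consumed = 1ξ₁ = 0.614 × 211 → ξ₁ = 129.6 mol.
A balance: n_A = 0 + 2ξ₁ − 1ξ₂ = 186 → ξ₂ = (2·129.6 − 186)/1 = 73.11 mol.
Outlet amounts (n = n₀ + Σ ν·ξ):
  B: 211 − 1(129.6) = 81.45
  A: 0 + 2(129.6) − 1(73.11) = 186
  E: 0 + 3(73.11) = 219.3

ξ₂ = 73.1 mol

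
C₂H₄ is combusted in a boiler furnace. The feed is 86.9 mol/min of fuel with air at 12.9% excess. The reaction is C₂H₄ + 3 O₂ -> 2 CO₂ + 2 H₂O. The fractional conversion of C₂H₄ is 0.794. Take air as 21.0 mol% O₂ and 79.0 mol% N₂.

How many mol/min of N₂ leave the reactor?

Stoichiometric O₂ = 3 × 86.9 = 260.7 mol/min; O₂ fed = 260.7 × 1.129 = 294.3 mol/min.
N₂ fed = 294.3 × 79/21 = 1107 mol/min.
Fuel reacted = 0.794 × 86.9 → ξ = 69 mol/min.
Outlet (n = n₀ + ν ξ):
  C₂H₄: 86.9 − 1(69) = 17.9
  O₂: 294.3 − 3(69) = 87.33
  N₂: 1107 (inert)
  CO₂: 0 + 2(69) = 138
  H₂O: 0 + 2(69) = 138

1110 mol/min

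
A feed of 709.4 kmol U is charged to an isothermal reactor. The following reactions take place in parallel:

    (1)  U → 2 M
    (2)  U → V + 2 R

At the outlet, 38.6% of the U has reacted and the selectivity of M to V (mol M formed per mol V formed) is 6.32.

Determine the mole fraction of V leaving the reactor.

Conversion of U: U consumed = 0.386 × 709.4 = 273.8 kmol = 1ξ₁ + 1ξ₂.
Selectivity: 2ξ₁ / (1ξ₂) = 6.32 → ξ₁ = 3.16 ξ₂.
Substitute: (1·3.16 + 1) ξ₂ = 273.8 → ξ₂ = 65.82 kmol, ξ₁ = 208 kmol.
Outlet amounts (n = n₀ + Σ ν·ξ):
  U: 709.4 − 1(208) − 1(65.82) = 435.6
  M: 0 + 2(208) = 416
  V: 0 + 1(65.82) = 65.82
  R: 0 + 2(65.82) = 131.6
Total out = 1049 kmol; y_V = 65.82 / 1049 = 0.06275.

0.0627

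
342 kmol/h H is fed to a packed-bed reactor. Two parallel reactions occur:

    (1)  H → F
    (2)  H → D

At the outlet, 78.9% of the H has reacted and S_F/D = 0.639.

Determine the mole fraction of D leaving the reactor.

0.481

Conversion of H: H consumed = 0.789 × 342 = 269.8 kmol/h = 1ξ₁ + 1ξ₂.
Selectivity: 1ξ₁ / (1ξ₂) = 0.639 → ξ₁ = 0.639 ξ₂.
Substitute: (1·0.639 + 1) ξ₂ = 269.8 → ξ₂ = 164.6 kmol/h, ξ₁ = 105.2 kmol/h.
Outlet amounts (n = n₀ + Σ ν·ξ):
  H: 342 − 1(105.2) − 1(164.6) = 72.16
  F: 0 + 1(105.2) = 105.2
  D: 0 + 1(164.6) = 164.6
Total out = 342 kmol/h; y_D = 164.6 / 342 = 0.4814.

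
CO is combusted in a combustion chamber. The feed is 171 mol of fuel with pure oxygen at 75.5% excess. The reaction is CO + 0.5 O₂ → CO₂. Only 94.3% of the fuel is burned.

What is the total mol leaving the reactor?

240 mol

Stoichiometric O₂ = 0.5 × 171 = 85.5 mol; O₂ fed = 85.5 × 1.755 = 150.1 mol.
Fuel reacted = 0.943 × 171 → ξ = 161.3 mol.
Outlet (n = n₀ + ν ξ):
  CO: 171 − 1(161.3) = 9.747
  O₂: 150.1 − 0.5(161.3) = 69.43
  CO₂: 0 + 1(161.3) = 161.3
Total out = 9.747 + 69.43 + 161.3 = 240.4 mol.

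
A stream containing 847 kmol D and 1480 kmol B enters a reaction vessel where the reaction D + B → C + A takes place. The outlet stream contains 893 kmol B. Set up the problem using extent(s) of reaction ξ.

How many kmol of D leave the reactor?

For B: n = n₀ − 1ξ → 893 = 1480 − 1ξ, giving ξ = 587 kmol.
Outlet amounts (n = n₀ + ν ξ):
  D: 847 − 1(587) = 260
  B: 1480 − 1(587) = 893
  C: 0 + 1(587) = 587
  A: 0 + 1(587) = 587

260 kmol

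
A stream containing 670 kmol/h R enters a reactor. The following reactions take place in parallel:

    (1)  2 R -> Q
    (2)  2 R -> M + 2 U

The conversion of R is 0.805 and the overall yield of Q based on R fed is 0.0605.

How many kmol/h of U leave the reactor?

Yield of Q: 1ξ₁ / 670 = 0.0605 → ξ₁ = 40.53 kmol/h.
Conversion of R: 2ξ₁ + 2ξ₂ = 0.805 × 670 = 539.4 → ξ₂ = 229.1 kmol/h.
Outlet amounts (n = n₀ + Σ ν·ξ):
  R: 670 − 2(40.53) − 2(229.1) = 130.6
  Q: 0 + 1(40.53) = 40.53
  M: 0 + 1(229.1) = 229.1
  U: 0 + 2(229.1) = 458.3

458 kmol/h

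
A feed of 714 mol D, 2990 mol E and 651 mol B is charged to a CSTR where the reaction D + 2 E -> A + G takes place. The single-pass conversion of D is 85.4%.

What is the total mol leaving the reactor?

3750 mol

D reacted = 0.854 × 714 = 609.8 mol; ν_D = −1, so ξ = 609.8/1 = 609.8 mol.
Outlet amounts (n = n₀ + ν ξ):
  D: 714 − 1(609.8) = 104.2
  E: 2990 − 2(609.8) = 1770
  A: 0 + 1(609.8) = 609.8
  G: 0 + 1(609.8) = 609.8
  B: 651 (inert)
Total out = 104.2 + 1770 + 609.8 + 609.8 + 651 = 3745 mol.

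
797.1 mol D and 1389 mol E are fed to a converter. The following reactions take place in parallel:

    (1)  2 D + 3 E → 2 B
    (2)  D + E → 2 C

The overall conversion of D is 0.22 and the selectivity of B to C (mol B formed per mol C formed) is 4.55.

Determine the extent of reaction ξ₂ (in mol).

ξ₂ = 17.4 mol

Conversion of D: D consumed = 0.22 × 797.1 = 175.4 mol = 2ξ₁ + 1ξ₂.
Selectivity: 2ξ₁ / (2ξ₂) = 4.55 → ξ₁ = 4.55 ξ₂.
Substitute: (2·4.55 + 1) ξ₂ = 175.4 → ξ₂ = 17.36 mol, ξ₁ = 79 mol.
Outlet amounts (n = n₀ + Σ ν·ξ):
  D: 797.1 − 2(79) − 1(17.36) = 621.7
  E: 1389 − 3(79) − 1(17.36) = 1135
  B: 0 + 2(79) = 158
  C: 0 + 2(17.36) = 34.73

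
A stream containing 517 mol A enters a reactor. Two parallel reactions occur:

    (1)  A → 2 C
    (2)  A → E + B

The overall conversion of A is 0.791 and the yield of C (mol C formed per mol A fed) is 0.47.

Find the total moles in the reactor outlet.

926 mol

Yield of C: 2ξ₁ / 517 = 0.47 → ξ₁ = 121.5 mol.
Conversion of A: 1ξ₁ + 1ξ₂ = 0.791 × 517 = 408.9 → ξ₂ = 287.5 mol.
Outlet amounts (n = n₀ + Σ ν·ξ):
  A: 517 − 1(121.5) − 1(287.5) = 108.1
  C: 0 + 2(121.5) = 243
  E: 0 + 1(287.5) = 287.5
  B: 0 + 1(287.5) = 287.5
Total out = 108.1 + 243 + 287.5 + 287.5 = 925.9 mol.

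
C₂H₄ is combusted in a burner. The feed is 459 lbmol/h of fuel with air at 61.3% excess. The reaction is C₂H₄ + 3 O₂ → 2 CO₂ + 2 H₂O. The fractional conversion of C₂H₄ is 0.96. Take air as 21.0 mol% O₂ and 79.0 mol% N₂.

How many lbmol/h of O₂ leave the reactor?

Stoichiometric O₂ = 3 × 459 = 1377 lbmol/h; O₂ fed = 1377 × 1.613 = 2221 lbmol/h.
N₂ fed = 2221 × 79/21 = 8356 lbmol/h.
Fuel reacted = 0.96 × 459 → ξ = 440.6 lbmol/h.
Outlet (n = n₀ + ν ξ):
  C₂H₄: 459 − 1(440.6) = 18.36
  O₂: 2221 − 3(440.6) = 899.2
  N₂: 8356 (inert)
  CO₂: 0 + 2(440.6) = 881.3
  H₂O: 0 + 2(440.6) = 881.3

899 lbmol/h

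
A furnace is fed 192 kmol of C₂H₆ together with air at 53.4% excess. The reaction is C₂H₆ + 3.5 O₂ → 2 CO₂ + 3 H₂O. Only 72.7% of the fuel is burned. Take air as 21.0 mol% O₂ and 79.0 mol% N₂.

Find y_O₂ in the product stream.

0.105

Stoichiometric O₂ = 3.5 × 192 = 672 kmol; O₂ fed = 672 × 1.534 = 1031 kmol.
N₂ fed = 1031 × 79/21 = 3878 kmol.
Fuel reacted = 0.727 × 192 → ξ = 139.6 kmol.
Outlet (n = n₀ + ν ξ):
  C₂H₆: 192 − 1(139.6) = 52.42
  O₂: 1031 − 3.5(139.6) = 542.3
  N₂: 3878 (inert)
  CO₂: 0 + 2(139.6) = 279.2
  H₂O: 0 + 3(139.6) = 418.8
Total out = 5171 kmol; y_O₂ = 542.3 / 5171 = 0.1049.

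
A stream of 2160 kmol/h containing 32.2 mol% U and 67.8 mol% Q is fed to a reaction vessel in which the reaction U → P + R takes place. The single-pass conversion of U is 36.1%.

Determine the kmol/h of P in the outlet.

251 kmol/h

U reacted = 0.361 × 695.5 = 251.1 kmol/h; ν_U = −1, so ξ = 251.1/1 = 251.1 kmol/h.
Outlet amounts (n = n₀ + ν ξ):
  U: 695.5 − 1(251.1) = 444.4
  P: 0 + 1(251.1) = 251.1
  R: 0 + 1(251.1) = 251.1
  Q: 1464 (inert)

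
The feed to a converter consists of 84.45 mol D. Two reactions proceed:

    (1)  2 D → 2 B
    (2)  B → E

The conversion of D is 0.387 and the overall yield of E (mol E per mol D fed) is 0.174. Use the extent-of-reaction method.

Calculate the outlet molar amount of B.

Conversion of D: D consumed = 2ξ₁ = 0.387 × 84.45 → ξ₁ = 16.34 mol.
Yield of E: 1ξ₂ / 84.45 = 0.174 → ξ₂ = 14.69 mol.
Outlet amounts (n = n₀ + Σ ν·ξ):
  D: 84.45 − 2(16.34) = 51.77
  B: 0 + 2(16.34) − 1(14.69) = 17.99
  E: 0 + 1(14.69) = 14.69

18 mol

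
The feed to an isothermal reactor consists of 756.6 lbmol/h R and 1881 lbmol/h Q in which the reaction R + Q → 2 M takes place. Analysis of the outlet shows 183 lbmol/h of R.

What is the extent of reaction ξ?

ξ = 574 lbmol/h

For R: n = n₀ − 1ξ → 183 = 756.6 − 1ξ, giving ξ = 573.6 lbmol/h.
Outlet amounts (n = n₀ + ν ξ):
  R: 756.6 − 1(573.6) = 183
  Q: 1881 − 1(573.6) = 1307
  M: 0 + 2(573.6) = 1147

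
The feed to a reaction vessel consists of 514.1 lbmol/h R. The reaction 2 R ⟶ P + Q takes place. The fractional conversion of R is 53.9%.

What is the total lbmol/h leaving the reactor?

R reacted = 0.539 × 514.1 = 277.1 lbmol/h; ν_R = −2, so ξ = 277.1/2 = 138.5 lbmol/h.
Outlet amounts (n = n₀ + ν ξ):
  R: 514.1 − 2(138.5) = 237
  P: 0 + 1(138.5) = 138.5
  Q: 0 + 1(138.5) = 138.5
Total out = 237 + 138.5 + 138.5 = 514.1 lbmol/h.

514 lbmol/h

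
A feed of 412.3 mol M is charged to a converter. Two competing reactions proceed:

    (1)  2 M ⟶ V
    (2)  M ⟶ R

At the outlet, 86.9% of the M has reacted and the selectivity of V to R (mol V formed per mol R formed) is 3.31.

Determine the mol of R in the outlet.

Conversion of M: M consumed = 0.869 × 412.3 = 358.3 mol = 2ξ₁ + 1ξ₂.
Selectivity: 1ξ₁ / (1ξ₂) = 3.31 → ξ₁ = 3.31 ξ₂.
Substitute: (2·3.31 + 1) ξ₂ = 358.3 → ξ₂ = 47.02 mol, ξ₁ = 155.6 mol.
Outlet amounts (n = n₀ + Σ ν·ξ):
  M: 412.3 − 2(155.6) − 1(47.02) = 54.01
  V: 0 + 1(155.6) = 155.6
  R: 0 + 1(47.02) = 47.02

47 mol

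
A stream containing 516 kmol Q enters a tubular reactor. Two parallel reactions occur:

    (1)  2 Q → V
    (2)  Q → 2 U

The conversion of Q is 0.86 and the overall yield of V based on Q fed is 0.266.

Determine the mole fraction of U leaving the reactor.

Yield of V: 1ξ₁ / 516 = 0.266 → ξ₁ = 137.3 kmol.
Conversion of Q: 2ξ₁ + 1ξ₂ = 0.86 × 516 = 443.8 → ξ₂ = 169.2 kmol.
Outlet amounts (n = n₀ + Σ ν·ξ):
  Q: 516 − 2(137.3) − 1(169.2) = 72.24
  V: 0 + 1(137.3) = 137.3
  U: 0 + 2(169.2) = 338.5
Total out = 548 kmol; y_U = 338.5 / 548 = 0.6177.

0.618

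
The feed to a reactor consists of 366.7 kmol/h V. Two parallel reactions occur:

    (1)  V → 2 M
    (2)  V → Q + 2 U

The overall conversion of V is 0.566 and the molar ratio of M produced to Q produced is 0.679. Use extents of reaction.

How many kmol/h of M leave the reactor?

Conversion of V: V consumed = 0.566 × 366.7 = 207.6 kmol/h = 1ξ₁ + 1ξ₂.
Selectivity: 2ξ₁ / (1ξ₂) = 0.679 → ξ₁ = 0.3395 ξ₂.
Substitute: (1·0.3395 + 1) ξ₂ = 207.6 → ξ₂ = 154.9 kmol/h, ξ₁ = 52.6 kmol/h.
Outlet amounts (n = n₀ + Σ ν·ξ):
  V: 366.7 − 1(52.6) − 1(154.9) = 159.1
  M: 0 + 2(52.6) = 105.2
  Q: 0 + 1(154.9) = 154.9
  U: 0 + 2(154.9) = 309.9

105 kmol/h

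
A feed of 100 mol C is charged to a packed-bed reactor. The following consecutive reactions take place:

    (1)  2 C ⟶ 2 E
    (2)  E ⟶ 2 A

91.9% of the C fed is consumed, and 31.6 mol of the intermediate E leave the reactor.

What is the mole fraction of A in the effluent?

0.752

Conversion of C: C consumed = 2ξ₁ = 0.919 × 100 → ξ₁ = 45.95 mol.
E balance: n_E = 0 + 2ξ₁ − 1ξ₂ = 31.6 → ξ₂ = (2·45.95 − 31.6)/1 = 60.3 mol.
Outlet amounts (n = n₀ + Σ ν·ξ):
  C: 100 − 2(45.95) = 8.1
  E: 0 + 2(45.95) − 1(60.3) = 31.6
  A: 0 + 2(60.3) = 120.6
Total out = 160.3 mol; y_A = 120.6 / 160.3 = 0.7523.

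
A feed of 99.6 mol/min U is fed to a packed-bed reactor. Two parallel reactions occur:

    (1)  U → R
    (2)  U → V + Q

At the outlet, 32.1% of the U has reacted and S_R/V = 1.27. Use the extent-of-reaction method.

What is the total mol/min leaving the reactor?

Conversion of U: U consumed = 0.321 × 99.6 = 31.97 mol/min = 1ξ₁ + 1ξ₂.
Selectivity: 1ξ₁ / (1ξ₂) = 1.27 → ξ₁ = 1.27 ξ₂.
Substitute: (1·1.27 + 1) ξ₂ = 31.97 → ξ₂ = 14.08 mol/min, ξ₁ = 17.89 mol/min.
Outlet amounts (n = n₀ + Σ ν·ξ):
  U: 99.6 − 1(17.89) − 1(14.08) = 67.63
  R: 0 + 1(17.89) = 17.89
  V: 0 + 1(14.08) = 14.08
  Q: 0 + 1(14.08) = 14.08
Total out = 67.63 + 17.89 + 14.08 + 14.08 = 113.7 mol/min.

114 mol/min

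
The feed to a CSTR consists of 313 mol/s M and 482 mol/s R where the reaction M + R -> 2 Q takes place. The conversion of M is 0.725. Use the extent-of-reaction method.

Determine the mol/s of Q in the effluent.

M reacted = 0.725 × 313 = 226.9 mol/s; ν_M = −1, so ξ = 226.9/1 = 226.9 mol/s.
Outlet amounts (n = n₀ + ν ξ):
  M: 313 − 1(226.9) = 86.08
  R: 482 − 1(226.9) = 255.1
  Q: 0 + 2(226.9) = 453.8

454 mol/s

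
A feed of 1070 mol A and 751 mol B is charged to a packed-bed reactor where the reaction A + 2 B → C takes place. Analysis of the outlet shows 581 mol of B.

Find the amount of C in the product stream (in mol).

85 mol

For B: n = n₀ − 2ξ → 581 = 751 − 2ξ, giving ξ = 85 mol.
Outlet amounts (n = n₀ + ν ξ):
  A: 1070 − 1(85) = 985
  B: 751 − 2(85) = 581
  C: 0 + 1(85) = 85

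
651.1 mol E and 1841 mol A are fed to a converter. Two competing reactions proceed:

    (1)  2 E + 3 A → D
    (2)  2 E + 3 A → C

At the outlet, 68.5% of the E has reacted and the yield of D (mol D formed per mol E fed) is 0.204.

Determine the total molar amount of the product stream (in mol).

Yield of D: 1ξ₁ / 651.1 = 0.204 → ξ₁ = 132.8 mol.
Conversion of E: 2ξ₁ + 2ξ₂ = 0.685 × 651.1 = 446 → ξ₂ = 90.18 mol.
Outlet amounts (n = n₀ + Σ ν·ξ):
  E: 651.1 − 2(132.8) − 2(90.18) = 205.1
  A: 1841 − 3(132.8) − 3(90.18) = 1172
  D: 0 + 1(132.8) = 132.8
  C: 0 + 1(90.18) = 90.18
Total out = 205.1 + 1172 + 132.8 + 90.18 = 1600 mol.

1600 mol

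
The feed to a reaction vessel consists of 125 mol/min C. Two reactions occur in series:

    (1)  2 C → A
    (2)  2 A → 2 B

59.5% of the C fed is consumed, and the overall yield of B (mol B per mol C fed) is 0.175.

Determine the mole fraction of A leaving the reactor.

Conversion of C: C consumed = 2ξ₁ = 0.595 × 125 → ξ₁ = 37.19 mol/min.
Yield of B: 2ξ₂ / 125 = 0.175 → ξ₂ = 10.94 mol/min.
Outlet amounts (n = n₀ + Σ ν·ξ):
  C: 125 − 2(37.19) = 50.62
  A: 0 + 1(37.19) − 2(10.94) = 15.31
  B: 0 + 2(10.94) = 21.88
Total out = 87.81 mol/min; y_A = 15.31 / 87.81 = 0.1744.

0.174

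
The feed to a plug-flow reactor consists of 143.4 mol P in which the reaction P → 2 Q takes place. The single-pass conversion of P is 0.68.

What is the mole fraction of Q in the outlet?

0.81

P reacted = 0.68 × 143.4 = 97.51 mol; ν_P = −1, so ξ = 97.51/1 = 97.51 mol.
Outlet amounts (n = n₀ + ν ξ):
  P: 143.4 − 1(97.51) = 45.89
  Q: 0 + 2(97.51) = 195
Total out = 240.9 mol; y_Q = 195 / 240.9 = 0.8095.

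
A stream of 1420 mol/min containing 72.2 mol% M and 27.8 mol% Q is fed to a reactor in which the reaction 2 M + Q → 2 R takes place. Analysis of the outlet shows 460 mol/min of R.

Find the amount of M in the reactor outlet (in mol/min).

For R: n = n₀ + 2ξ → 460 = 0 + 2ξ, giving ξ = 230 mol/min.
Outlet amounts (n = n₀ + ν ξ):
  M: 1025 − 2(230) = 565.2
  Q: 394.8 − 1(230) = 164.8
  R: 0 + 2(230) = 460

565 mol/min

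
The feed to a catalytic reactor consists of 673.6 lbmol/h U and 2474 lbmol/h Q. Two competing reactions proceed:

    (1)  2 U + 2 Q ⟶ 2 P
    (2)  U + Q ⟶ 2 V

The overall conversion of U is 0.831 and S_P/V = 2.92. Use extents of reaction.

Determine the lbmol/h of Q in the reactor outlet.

1910 lbmol/h

Conversion of U: U consumed = 0.831 × 673.6 = 559.8 lbmol/h = 2ξ₁ + 1ξ₂.
Selectivity: 2ξ₁ / (2ξ₂) = 2.92 → ξ₁ = 2.92 ξ₂.
Substitute: (2·2.92 + 1) ξ₂ = 559.8 → ξ₂ = 81.84 lbmol/h, ξ₁ = 239 lbmol/h.
Outlet amounts (n = n₀ + Σ ν·ξ):
  U: 673.6 − 2(239) − 1(81.84) = 113.8
  Q: 2474 − 2(239) − 1(81.84) = 1914
  P: 0 + 2(239) = 477.9
  V: 0 + 2(81.84) = 163.7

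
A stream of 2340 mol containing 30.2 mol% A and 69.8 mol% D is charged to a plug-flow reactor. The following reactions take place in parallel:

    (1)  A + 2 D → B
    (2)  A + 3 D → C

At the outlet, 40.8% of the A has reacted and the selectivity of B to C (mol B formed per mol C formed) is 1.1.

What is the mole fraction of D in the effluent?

Conversion of A: A consumed = 0.408 × 706.7 = 288.3 mol = 1ξ₁ + 1ξ₂.
Selectivity: 1ξ₁ / (1ξ₂) = 1.1 → ξ₁ = 1.1 ξ₂.
Substitute: (1·1.1 + 1) ξ₂ = 288.3 → ξ₂ = 137.3 mol, ξ₁ = 151 mol.
Outlet amounts (n = n₀ + Σ ν·ξ):
  A: 706.7 − 1(151) − 1(137.3) = 418.4
  D: 1633 − 2(151) − 3(137.3) = 919.4
  B: 0 + 1(151) = 151
  C: 0 + 1(137.3) = 137.3
Total out = 1626 mol; y_D = 919.4 / 1626 = 0.5654.

0.565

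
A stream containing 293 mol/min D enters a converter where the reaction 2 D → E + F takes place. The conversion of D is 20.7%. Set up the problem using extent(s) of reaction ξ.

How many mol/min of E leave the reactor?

D reacted = 0.207 × 293 = 60.65 mol/min; ν_D = −2, so ξ = 60.65/2 = 30.33 mol/min.
Outlet amounts (n = n₀ + ν ξ):
  D: 293 − 2(30.33) = 232.3
  E: 0 + 1(30.33) = 30.33
  F: 0 + 1(30.33) = 30.33

30.3 mol/min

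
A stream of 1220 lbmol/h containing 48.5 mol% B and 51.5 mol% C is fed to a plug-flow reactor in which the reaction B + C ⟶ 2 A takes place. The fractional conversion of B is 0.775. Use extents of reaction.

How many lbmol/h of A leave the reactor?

B reacted = 0.775 × 591.7 = 458.6 lbmol/h; ν_B = −1, so ξ = 458.6/1 = 458.6 lbmol/h.
Outlet amounts (n = n₀ + ν ξ):
  B: 591.7 − 1(458.6) = 133.1
  C: 628.3 − 1(458.6) = 169.7
  A: 0 + 2(458.6) = 917.1

917 lbmol/h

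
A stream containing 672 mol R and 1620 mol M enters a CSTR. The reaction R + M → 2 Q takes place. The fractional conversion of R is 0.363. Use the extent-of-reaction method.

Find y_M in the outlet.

R reacted = 0.363 × 672 = 243.9 mol; ν_R = −1, so ξ = 243.9/1 = 243.9 mol.
Outlet amounts (n = n₀ + ν ξ):
  R: 672 − 1(243.9) = 428.1
  M: 1620 − 1(243.9) = 1376
  Q: 0 + 2(243.9) = 487.9
Total out = 2292 mol; y_M = 1376 / 2292 = 0.6004.

0.6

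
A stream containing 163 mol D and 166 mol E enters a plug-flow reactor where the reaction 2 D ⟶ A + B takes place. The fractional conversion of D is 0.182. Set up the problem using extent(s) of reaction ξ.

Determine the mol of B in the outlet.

14.8 mol

D reacted = 0.182 × 163 = 29.67 mol; ν_D = −2, so ξ = 29.67/2 = 14.83 mol.
Outlet amounts (n = n₀ + ν ξ):
  D: 163 − 2(14.83) = 133.3
  A: 0 + 1(14.83) = 14.83
  B: 0 + 1(14.83) = 14.83
  E: 166 (inert)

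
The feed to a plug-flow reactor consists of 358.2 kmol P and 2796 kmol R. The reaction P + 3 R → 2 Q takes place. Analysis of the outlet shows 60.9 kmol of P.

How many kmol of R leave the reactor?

1900 kmol

For P: n = n₀ − 1ξ → 60.9 = 358.2 − 1ξ, giving ξ = 297.3 kmol.
Outlet amounts (n = n₀ + ν ξ):
  P: 358.2 − 1(297.3) = 60.9
  R: 2796 − 3(297.3) = 1904
  Q: 0 + 2(297.3) = 594.6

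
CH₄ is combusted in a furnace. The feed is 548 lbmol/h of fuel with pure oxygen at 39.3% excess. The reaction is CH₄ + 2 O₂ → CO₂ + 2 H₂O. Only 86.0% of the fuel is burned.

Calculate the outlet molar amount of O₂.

Stoichiometric O₂ = 2 × 548 = 1096 lbmol/h; O₂ fed = 1096 × 1.393 = 1527 lbmol/h.
Fuel reacted = 0.86 × 548 → ξ = 471.3 lbmol/h.
Outlet (n = n₀ + ν ξ):
  CH₄: 548 − 1(471.3) = 76.72
  O₂: 1527 − 2(471.3) = 584.2
  CO₂: 0 + 1(471.3) = 471.3
  H₂O: 0 + 2(471.3) = 942.6

584 lbmol/h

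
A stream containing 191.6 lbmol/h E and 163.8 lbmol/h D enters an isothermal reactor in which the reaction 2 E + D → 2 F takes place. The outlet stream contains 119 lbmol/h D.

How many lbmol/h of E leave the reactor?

102 lbmol/h

For D: n = n₀ − 1ξ → 119 = 163.8 − 1ξ, giving ξ = 44.8 lbmol/h.
Outlet amounts (n = n₀ + ν ξ):
  E: 191.6 − 2(44.8) = 102
  D: 163.8 − 1(44.8) = 119
  F: 0 + 2(44.8) = 89.6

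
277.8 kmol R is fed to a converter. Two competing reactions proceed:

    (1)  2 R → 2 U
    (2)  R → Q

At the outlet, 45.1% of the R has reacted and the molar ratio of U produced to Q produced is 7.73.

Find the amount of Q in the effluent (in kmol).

Conversion of R: R consumed = 0.451 × 277.8 = 125.3 kmol = 2ξ₁ + 1ξ₂.
Selectivity: 2ξ₁ / (1ξ₂) = 7.73 → ξ₁ = 3.865 ξ₂.
Substitute: (2·3.865 + 1) ξ₂ = 125.3 → ξ₂ = 14.35 kmol, ξ₁ = 55.47 kmol.
Outlet amounts (n = n₀ + Σ ν·ξ):
  R: 277.8 − 2(55.47) − 1(14.35) = 152.5
  U: 0 + 2(55.47) = 110.9
  Q: 0 + 1(14.35) = 14.35

14.4 kmol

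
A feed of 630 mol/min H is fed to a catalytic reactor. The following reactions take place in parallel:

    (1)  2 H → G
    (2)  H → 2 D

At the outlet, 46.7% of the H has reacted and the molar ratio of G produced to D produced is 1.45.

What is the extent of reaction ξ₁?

ξ₁ = 125 mol/min

Conversion of H: H consumed = 0.467 × 630 = 294.2 mol/min = 2ξ₁ + 1ξ₂.
Selectivity: 1ξ₁ / (2ξ₂) = 1.45 → ξ₁ = 2.9 ξ₂.
Substitute: (2·2.9 + 1) ξ₂ = 294.2 → ξ₂ = 43.27 mol/min, ξ₁ = 125.5 mol/min.
Outlet amounts (n = n₀ + Σ ν·ξ):
  H: 630 − 2(125.5) − 1(43.27) = 335.8
  G: 0 + 1(125.5) = 125.5
  D: 0 + 2(43.27) = 86.53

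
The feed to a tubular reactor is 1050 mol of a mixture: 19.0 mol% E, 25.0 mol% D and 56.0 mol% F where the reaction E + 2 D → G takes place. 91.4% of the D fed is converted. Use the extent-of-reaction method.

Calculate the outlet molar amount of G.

120 mol

D reacted = 0.914 × 262.5 = 239.9 mol; ν_D = −2, so ξ = 239.9/2 = 120 mol.
Outlet amounts (n = n₀ + ν ξ):
  E: 199.5 − 1(120) = 79.54
  D: 262.5 − 2(120) = 22.57
  G: 0 + 1(120) = 120
  F: 588 (inert)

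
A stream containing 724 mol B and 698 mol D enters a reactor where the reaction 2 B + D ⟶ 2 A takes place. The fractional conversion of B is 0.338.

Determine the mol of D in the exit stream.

576 mol

B reacted = 0.338 × 724 = 244.7 mol; ν_B = −2, so ξ = 244.7/2 = 122.4 mol.
Outlet amounts (n = n₀ + ν ξ):
  B: 724 − 2(122.4) = 479.3
  D: 698 − 1(122.4) = 575.6
  A: 0 + 2(122.4) = 244.7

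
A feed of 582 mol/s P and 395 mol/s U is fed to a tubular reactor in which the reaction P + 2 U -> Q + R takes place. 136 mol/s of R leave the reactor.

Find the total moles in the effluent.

For R: n = n₀ + 1ξ → 136 = 0 + 1ξ, giving ξ = 136 mol/s.
Outlet amounts (n = n₀ + ν ξ):
  P: 582 − 1(136) = 446
  U: 395 − 2(136) = 123
  Q: 0 + 1(136) = 136
  R: 0 + 1(136) = 136
Total out = 446 + 123 + 136 + 136 = 841 mol/s.

841 mol/s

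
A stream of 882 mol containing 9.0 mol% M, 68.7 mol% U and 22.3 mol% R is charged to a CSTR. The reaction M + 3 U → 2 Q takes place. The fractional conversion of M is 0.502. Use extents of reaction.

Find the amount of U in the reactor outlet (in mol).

486 mol

M reacted = 0.502 × 79.38 = 39.85 mol; ν_M = −1, so ξ = 39.85/1 = 39.85 mol.
Outlet amounts (n = n₀ + ν ξ):
  M: 79.38 − 1(39.85) = 39.53
  U: 605.9 − 3(39.85) = 486.4
  Q: 0 + 2(39.85) = 79.7
  R: 196.7 (inert)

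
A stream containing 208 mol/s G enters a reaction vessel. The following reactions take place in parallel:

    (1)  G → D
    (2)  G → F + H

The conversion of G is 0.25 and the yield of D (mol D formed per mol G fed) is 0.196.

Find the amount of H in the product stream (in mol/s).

11.2 mol/s

Yield of D: 1ξ₁ / 208 = 0.196 → ξ₁ = 40.77 mol/s.
Conversion of G: 1ξ₁ + 1ξ₂ = 0.25 × 208 = 52 → ξ₂ = 11.23 mol/s.
Outlet amounts (n = n₀ + Σ ν·ξ):
  G: 208 − 1(40.77) − 1(11.23) = 156
  D: 0 + 1(40.77) = 40.77
  F: 0 + 1(11.23) = 11.23
  H: 0 + 1(11.23) = 11.23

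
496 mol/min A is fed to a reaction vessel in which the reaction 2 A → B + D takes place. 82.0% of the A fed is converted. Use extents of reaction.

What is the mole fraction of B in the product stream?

0.41

A reacted = 0.82 × 496 = 406.7 mol/min; ν_A = −2, so ξ = 406.7/2 = 203.4 mol/min.
Outlet amounts (n = n₀ + ν ξ):
  A: 496 − 2(203.4) = 89.28
  B: 0 + 1(203.4) = 203.4
  D: 0 + 1(203.4) = 203.4
Total out = 496 mol/min; y_B = 203.4 / 496 = 0.41.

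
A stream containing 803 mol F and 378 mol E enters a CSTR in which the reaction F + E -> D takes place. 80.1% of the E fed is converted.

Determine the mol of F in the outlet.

500 mol

E reacted = 0.801 × 378 = 302.8 mol; ν_E = −1, so ξ = 302.8/1 = 302.8 mol.
Outlet amounts (n = n₀ + ν ξ):
  F: 803 − 1(302.8) = 500.2
  E: 378 − 1(302.8) = 75.22
  D: 0 + 1(302.8) = 302.8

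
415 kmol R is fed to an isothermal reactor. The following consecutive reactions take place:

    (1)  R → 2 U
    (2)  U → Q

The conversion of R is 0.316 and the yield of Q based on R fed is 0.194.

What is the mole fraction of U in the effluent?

Conversion of R: R consumed = 1ξ₁ = 0.316 × 415 → ξ₁ = 131.1 kmol.
Yield of Q: 1ξ₂ / 415 = 0.194 → ξ₂ = 80.51 kmol.
Outlet amounts (n = n₀ + Σ ν·ξ):
  R: 415 − 1(131.1) = 283.9
  U: 0 + 2(131.1) − 1(80.51) = 181.8
  Q: 0 + 1(80.51) = 80.51
Total out = 546.1 kmol; y_U = 181.8 / 546.1 = 0.3328.

0.333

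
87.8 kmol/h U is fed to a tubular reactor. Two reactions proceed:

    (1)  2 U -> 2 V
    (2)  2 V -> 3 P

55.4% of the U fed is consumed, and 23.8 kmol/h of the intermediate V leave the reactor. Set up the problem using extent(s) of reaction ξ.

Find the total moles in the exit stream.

Conversion of U: U consumed = 2ξ₁ = 0.554 × 87.8 → ξ₁ = 24.32 kmol/h.
V balance: n_V = 0 + 2ξ₁ − 2ξ₂ = 23.8 → ξ₂ = (2·24.32 − 23.8)/2 = 12.42 kmol/h.
Outlet amounts (n = n₀ + Σ ν·ξ):
  U: 87.8 − 2(24.32) = 39.16
  V: 0 + 2(24.32) − 2(12.42) = 23.8
  P: 0 + 3(12.42) = 37.26
Total out = 39.16 + 23.8 + 37.26 = 100.2 kmol/h.

100 kmol/h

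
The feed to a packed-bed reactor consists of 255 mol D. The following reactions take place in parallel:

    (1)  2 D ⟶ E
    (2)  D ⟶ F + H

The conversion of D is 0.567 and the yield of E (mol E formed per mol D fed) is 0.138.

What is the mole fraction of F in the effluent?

Yield of E: 1ξ₁ / 255 = 0.138 → ξ₁ = 35.19 mol.
Conversion of D: 2ξ₁ + 1ξ₂ = 0.567 × 255 = 144.6 → ξ₂ = 74.2 mol.
Outlet amounts (n = n₀ + Σ ν·ξ):
  D: 255 − 2(35.19) − 1(74.2) = 110.4
  E: 0 + 1(35.19) = 35.19
  F: 0 + 1(74.2) = 74.2
  H: 0 + 1(74.2) = 74.2
Total out = 294 mol; y_F = 74.2 / 294 = 0.2524.

0.252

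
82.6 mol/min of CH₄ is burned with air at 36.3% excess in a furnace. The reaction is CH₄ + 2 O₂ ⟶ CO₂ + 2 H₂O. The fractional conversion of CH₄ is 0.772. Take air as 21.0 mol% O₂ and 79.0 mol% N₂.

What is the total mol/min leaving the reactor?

Stoichiometric O₂ = 2 × 82.6 = 165.2 mol/min; O₂ fed = 165.2 × 1.363 = 225.2 mol/min.
N₂ fed = 225.2 × 79/21 = 847.1 mol/min.
Fuel reacted = 0.772 × 82.6 → ξ = 63.77 mol/min.
Outlet (n = n₀ + ν ξ):
  CH₄: 82.6 − 1(63.77) = 18.83
  O₂: 225.2 − 2(63.77) = 97.63
  N₂: 847.1 (inert)
  CO₂: 0 + 1(63.77) = 63.77
  H₂O: 0 + 2(63.77) = 127.5
Total out = 18.83 + 97.63 + 847.1 + 63.77 + 127.5 = 1155 mol/min.

1150 mol/min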